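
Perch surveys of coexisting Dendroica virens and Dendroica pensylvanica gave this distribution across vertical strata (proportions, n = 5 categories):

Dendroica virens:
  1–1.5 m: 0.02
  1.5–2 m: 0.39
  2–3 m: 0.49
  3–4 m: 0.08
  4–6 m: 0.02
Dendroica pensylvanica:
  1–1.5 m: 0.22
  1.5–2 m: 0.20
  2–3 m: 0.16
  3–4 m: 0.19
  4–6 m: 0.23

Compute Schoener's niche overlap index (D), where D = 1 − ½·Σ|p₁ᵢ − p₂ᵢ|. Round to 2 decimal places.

Σ|p₁ᵢ − p₂ᵢ| = 0.20 + 0.19 + 0.33 + 0.11 + 0.21 = 1.04
D = 1 − ½ × 1.04 = 1 − 0.520 = 0.4800

0.48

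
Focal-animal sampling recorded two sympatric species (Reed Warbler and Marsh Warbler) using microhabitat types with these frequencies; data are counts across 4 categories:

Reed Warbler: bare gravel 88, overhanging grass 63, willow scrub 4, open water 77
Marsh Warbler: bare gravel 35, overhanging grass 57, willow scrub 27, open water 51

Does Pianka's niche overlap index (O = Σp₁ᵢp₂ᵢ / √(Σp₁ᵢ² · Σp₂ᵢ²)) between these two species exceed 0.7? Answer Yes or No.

Yes

Proportions for Reed Warbler (n=232): 88/232=0.3793, 63/232=0.2716, 4/232=0.0172, 77/232=0.3319
Proportions for Marsh Warbler (n=170): 35/170=0.2059, 57/170=0.3353, 27/170=0.1588, 51/170=0.3000
Σ p₁ᵢp₂ᵢ = 0.078098 + 0.091067 + 0.002731 + 0.099570 = 0.271466
Σp_1ᵢ² = 0.3793² + 0.2716² + 0.0172² + 0.3319² = 0.143868 + 0.073767 + 0.000296 + 0.110158 = 0.328089
Σp_2ᵢ² = 0.2059² + 0.3353² + 0.1588² + 0.3000² = 0.042395 + 0.112426 + 0.025217 + 0.090000 = 0.270038
O = 0.271466 / √(0.328089 × 0.270038) = 0.271466 / 0.2976516 = 0.9120
O = 0.9120 > 0.7 → Yes.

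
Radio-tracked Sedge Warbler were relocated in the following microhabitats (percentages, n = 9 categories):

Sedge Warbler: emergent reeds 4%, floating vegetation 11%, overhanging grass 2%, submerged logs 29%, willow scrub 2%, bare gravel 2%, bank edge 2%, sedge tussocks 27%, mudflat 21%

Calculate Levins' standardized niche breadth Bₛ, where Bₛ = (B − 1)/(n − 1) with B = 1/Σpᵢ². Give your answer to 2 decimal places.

Convert percentages to proportions (divide by 100).
Σpᵢ² = 0.04² + 0.11² + 0.02² + 0.29² + 0.02² + 0.02² + 0.02² + 0.27² + 0.21² = 0.0016 + 0.0121 + 0.0004 + 0.0841 + 0.0004 + 0.0004 + 0.0004 + 0.0729 + 0.0441 = 0.2164
B = 1 / 0.2164 = 4.6211
Bₛ = (B − 1)/(n − 1) = (4.6211 − 1)/(9 − 1) = 3.6211/8 = 0.4526

0.45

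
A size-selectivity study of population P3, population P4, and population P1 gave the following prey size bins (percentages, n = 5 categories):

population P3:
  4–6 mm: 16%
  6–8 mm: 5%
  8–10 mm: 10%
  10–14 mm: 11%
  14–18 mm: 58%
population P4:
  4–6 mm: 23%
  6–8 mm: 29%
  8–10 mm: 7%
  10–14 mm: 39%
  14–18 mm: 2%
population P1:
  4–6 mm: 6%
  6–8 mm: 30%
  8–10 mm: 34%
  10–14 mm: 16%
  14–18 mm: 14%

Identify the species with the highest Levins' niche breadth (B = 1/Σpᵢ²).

population P1

Convert percentages to proportions (divide by 100).
Σp_P3ᵢ² = 0.16² + 0.05² + 0.10² + 0.11² + 0.58² = 0.0256 + 0.0025 + 0.0100 + 0.0121 + 0.3364 = 0.3866
B_P3 = 1 / 0.3866 = 2.5867
Σp_P4ᵢ² = 0.23² + 0.29² + 0.07² + 0.39² + 0.02² = 0.0529 + 0.0841 + 0.0049 + 0.1521 + 0.0004 = 0.2944
B_P4 = 1 / 0.2944 = 3.3967
Σp_P1ᵢ² = 0.06² + 0.30² + 0.34² + 0.16² + 0.14² = 0.0036 + 0.0900 + 0.1156 + 0.0256 + 0.0196 = 0.2544
B_P1 = 1 / 0.2544 = 3.9308
Highest B → broadest niche (most generalist): population P1 (B = 3.93).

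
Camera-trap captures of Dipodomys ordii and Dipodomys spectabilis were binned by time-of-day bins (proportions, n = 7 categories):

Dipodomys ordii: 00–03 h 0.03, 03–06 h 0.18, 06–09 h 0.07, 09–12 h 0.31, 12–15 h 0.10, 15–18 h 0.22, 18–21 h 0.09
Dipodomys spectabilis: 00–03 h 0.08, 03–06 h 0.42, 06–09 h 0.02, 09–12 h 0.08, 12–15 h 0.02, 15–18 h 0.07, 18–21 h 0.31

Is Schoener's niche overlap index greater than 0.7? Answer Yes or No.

No

Σ|p₁ᵢ − p₂ᵢ| = 0.05 + 0.24 + 0.05 + 0.23 + 0.08 + 0.15 + 0.22 = 1.02
D = 1 − ½ × 1.02 = 1 − 0.510 = 0.4900
D = 0.4900 < 0.7 → No.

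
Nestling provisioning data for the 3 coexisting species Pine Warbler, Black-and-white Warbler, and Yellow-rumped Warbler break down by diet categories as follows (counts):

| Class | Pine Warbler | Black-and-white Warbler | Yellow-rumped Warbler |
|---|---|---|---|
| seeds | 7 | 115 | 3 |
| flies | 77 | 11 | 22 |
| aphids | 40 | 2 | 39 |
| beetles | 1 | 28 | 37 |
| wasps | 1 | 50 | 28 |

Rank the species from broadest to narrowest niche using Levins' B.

Yellow-rumped Warbler > Black-and-white Warbler > Pine Warbler

Proportions for Pine Warbler (n=126): 7/126=0.0556, 77/126=0.6111, 40/126=0.3175, 1/126=0.0079, 1/126=0.0079
Proportions for Black-and-white Warbler (n=206): 115/206=0.5583, 11/206=0.0534, 2/206=0.0097, 28/206=0.1359, 50/206=0.2427
Proportions for Yellow-rumped Warbler (n=129): 3/129=0.0233, 22/129=0.1705, 39/129=0.3023, 37/129=0.2868, 28/129=0.2171
Σp_Pineᵢ² = 0.0556² + 0.6111² + 0.3175² + 0.0079² + 0.0079² = 0.003091 + 0.373443 + 0.100806 + 0.000062 + 0.000062 = 0.477464
B_Pine = 1 / 0.477464 = 2.0944
Σp_Blacᵢ² = 0.5583² + 0.0534² + 0.0097² + 0.1359² + 0.2427² = 0.311699 + 0.002852 + 0.000094 + 0.018469 + 0.058903 = 0.392017
B_Blac = 1 / 0.392017 = 2.5509
Σp_Yellᵢ² = 0.0233² + 0.1705² + 0.3023² + 0.2868² + 0.2171² = 0.000543 + 0.029070 + 0.091385 + 0.082254 + 0.047132 = 0.250384
B_Yell = 1 / 0.250384 = 3.9939
Ranking by B (broadest → narrowest): Yellow-rumped Warbler (3.99) > Black-and-white Warbler (2.55) > Pine Warbler (2.09)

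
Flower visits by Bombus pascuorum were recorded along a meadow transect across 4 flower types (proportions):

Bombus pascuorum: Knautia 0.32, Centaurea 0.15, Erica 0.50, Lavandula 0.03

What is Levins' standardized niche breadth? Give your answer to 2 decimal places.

0.55

Σpᵢ² = 0.32² + 0.15² + 0.50² + 0.03² = 0.1024 + 0.0225 + 0.2500 + 0.0009 = 0.3758
B = 1 / 0.3758 = 2.6610
Bₛ = (B − 1)/(n − 1) = (2.6610 − 1)/(4 − 1) = 1.6610/3 = 0.5537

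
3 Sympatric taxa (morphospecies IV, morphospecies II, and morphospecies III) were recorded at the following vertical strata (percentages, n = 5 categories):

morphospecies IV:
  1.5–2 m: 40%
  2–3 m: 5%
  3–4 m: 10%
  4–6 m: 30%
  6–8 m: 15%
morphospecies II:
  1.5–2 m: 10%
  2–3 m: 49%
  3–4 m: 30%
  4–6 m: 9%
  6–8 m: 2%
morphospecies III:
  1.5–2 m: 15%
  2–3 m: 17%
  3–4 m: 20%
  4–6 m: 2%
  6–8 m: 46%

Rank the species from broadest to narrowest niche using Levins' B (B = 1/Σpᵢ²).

Convert percentages to proportions (divide by 100).
Σp_IVᵢ² = 0.40² + 0.05² + 0.10² + 0.30² + 0.15² = 0.1600 + 0.0025 + 0.0100 + 0.0900 + 0.0225 = 0.2850
B_IV = 1 / 0.2850 = 3.5088
Σp_IIᵢ² = 0.10² + 0.49² + 0.30² + 0.09² + 0.02² = 0.0100 + 0.2401 + 0.0900 + 0.0081 + 0.0004 = 0.3486
B_II = 1 / 0.3486 = 2.8686
Σp_IIIᵢ² = 0.15² + 0.17² + 0.20² + 0.02² + 0.46² = 0.0225 + 0.0289 + 0.0400 + 0.0004 + 0.2116 = 0.3034
B_III = 1 / 0.3034 = 3.2960
Ranking by B (broadest → narrowest): morphospecies IV (3.51) > morphospecies III (3.30) > morphospecies II (2.87)

morphospecies IV > morphospecies III > morphospecies II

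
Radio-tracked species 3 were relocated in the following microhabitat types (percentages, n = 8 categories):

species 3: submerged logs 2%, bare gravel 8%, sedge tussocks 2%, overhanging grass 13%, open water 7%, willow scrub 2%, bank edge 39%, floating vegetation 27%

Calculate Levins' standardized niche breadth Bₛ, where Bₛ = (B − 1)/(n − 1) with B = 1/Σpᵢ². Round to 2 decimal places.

0.42

Convert percentages to proportions (divide by 100).
Σpᵢ² = 0.02² + 0.08² + 0.02² + 0.13² + 0.07² + 0.02² + 0.39² + 0.27² = 0.0004 + 0.0064 + 0.0004 + 0.0169 + 0.0049 + 0.0004 + 0.1521 + 0.0729 = 0.2544
B = 1 / 0.2544 = 3.9308
Bₛ = (B − 1)/(n − 1) = (3.9308 − 1)/(8 − 1) = 2.9308/7 = 0.4187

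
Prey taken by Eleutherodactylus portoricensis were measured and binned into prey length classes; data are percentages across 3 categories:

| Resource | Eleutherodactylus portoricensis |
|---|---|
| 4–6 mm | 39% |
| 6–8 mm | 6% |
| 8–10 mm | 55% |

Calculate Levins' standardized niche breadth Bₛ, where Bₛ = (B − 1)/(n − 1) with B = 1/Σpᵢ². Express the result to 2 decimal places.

0.59

Convert percentages to proportions (divide by 100).
Σpᵢ² = 0.39² + 0.06² + 0.55² = 0.1521 + 0.0036 + 0.3025 = 0.4582
B = 1 / 0.4582 = 2.1825
Bₛ = (B − 1)/(n − 1) = (2.1825 − 1)/(3 − 1) = 1.1825/2 = 0.5913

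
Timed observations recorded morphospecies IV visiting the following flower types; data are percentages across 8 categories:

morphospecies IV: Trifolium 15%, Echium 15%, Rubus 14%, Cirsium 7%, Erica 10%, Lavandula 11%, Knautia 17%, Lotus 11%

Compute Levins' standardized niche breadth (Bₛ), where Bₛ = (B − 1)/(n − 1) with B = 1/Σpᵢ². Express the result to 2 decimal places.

Convert percentages to proportions (divide by 100).
Σpᵢ² = 0.15² + 0.15² + 0.14² + 0.07² + 0.10² + 0.11² + 0.17² + 0.11² = 0.0225 + 0.0225 + 0.0196 + 0.0049 + 0.0100 + 0.0121 + 0.0289 + 0.0121 = 0.1326
B = 1 / 0.1326 = 7.5415
Bₛ = (B − 1)/(n − 1) = (7.5415 − 1)/(8 − 1) = 6.5415/7 = 0.9345

0.93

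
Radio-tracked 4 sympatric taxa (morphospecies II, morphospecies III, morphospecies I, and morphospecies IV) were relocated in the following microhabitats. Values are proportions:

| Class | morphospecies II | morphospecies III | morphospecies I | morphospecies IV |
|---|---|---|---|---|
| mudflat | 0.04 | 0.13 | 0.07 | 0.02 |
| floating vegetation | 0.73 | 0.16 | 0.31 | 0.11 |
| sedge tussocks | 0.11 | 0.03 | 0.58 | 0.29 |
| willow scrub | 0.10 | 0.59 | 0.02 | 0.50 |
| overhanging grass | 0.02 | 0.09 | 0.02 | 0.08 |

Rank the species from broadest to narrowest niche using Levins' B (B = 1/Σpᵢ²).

Σp_IIᵢ² = 0.04² + 0.73² + 0.11² + 0.10² + 0.02² = 0.0016 + 0.5329 + 0.0121 + 0.0100 + 0.0004 = 0.5570
B_II = 1 / 0.5570 = 1.7953
Σp_IIIᵢ² = 0.13² + 0.16² + 0.03² + 0.59² + 0.09² = 0.0169 + 0.0256 + 0.0009 + 0.3481 + 0.0081 = 0.3996
B_III = 1 / 0.3996 = 2.5025
Σp_Iᵢ² = 0.07² + 0.31² + 0.58² + 0.02² + 0.02² = 0.0049 + 0.0961 + 0.3364 + 0.0004 + 0.0004 = 0.4382
B_I = 1 / 0.4382 = 2.2821
Σp_IVᵢ² = 0.02² + 0.11² + 0.29² + 0.50² + 0.08² = 0.0004 + 0.0121 + 0.0841 + 0.2500 + 0.0064 = 0.3530
B_IV = 1 / 0.3530 = 2.8329
Ranking by B (broadest → narrowest): morphospecies IV (2.83) > morphospecies III (2.50) > morphospecies I (2.28) > morphospecies II (1.80)

morphospecies IV > morphospecies III > morphospecies I > morphospecies II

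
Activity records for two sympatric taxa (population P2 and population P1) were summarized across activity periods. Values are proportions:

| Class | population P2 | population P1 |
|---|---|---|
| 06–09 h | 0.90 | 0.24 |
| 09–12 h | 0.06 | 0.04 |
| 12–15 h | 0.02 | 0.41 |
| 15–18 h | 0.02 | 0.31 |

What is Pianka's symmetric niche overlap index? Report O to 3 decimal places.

0.454

Σ p₁ᵢp₂ᵢ = 0.2160 + 0.0024 + 0.0082 + 0.0062 = 0.2328
Σp_1ᵢ² = 0.90² + 0.06² + 0.02² + 0.02² = 0.8100 + 0.0036 + 0.0004 + 0.0004 = 0.8144
Σp_2ᵢ² = 0.24² + 0.04² + 0.41² + 0.31² = 0.0576 + 0.0016 + 0.1681 + 0.0961 = 0.3234
O = 0.2328 / √(0.8144 × 0.3234) = 0.2328 / 0.513203 = 0.45362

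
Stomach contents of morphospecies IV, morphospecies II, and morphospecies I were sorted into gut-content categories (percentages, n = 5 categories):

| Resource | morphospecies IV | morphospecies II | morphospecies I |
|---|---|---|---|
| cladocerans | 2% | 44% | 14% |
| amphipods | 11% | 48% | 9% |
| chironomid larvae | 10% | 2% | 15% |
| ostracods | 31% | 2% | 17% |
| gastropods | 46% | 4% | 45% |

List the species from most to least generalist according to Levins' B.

Convert percentages to proportions (divide by 100).
Σp_IVᵢ² = 0.02² + 0.11² + 0.10² + 0.31² + 0.46² = 0.0004 + 0.0121 + 0.0100 + 0.0961 + 0.2116 = 0.3302
B_IV = 1 / 0.3302 = 3.0285
Σp_IIᵢ² = 0.44² + 0.48² + 0.02² + 0.02² + 0.04² = 0.1936 + 0.2304 + 0.0004 + 0.0004 + 0.0016 = 0.4264
B_II = 1 / 0.4264 = 2.3452
Σp_Iᵢ² = 0.14² + 0.09² + 0.15² + 0.17² + 0.45² = 0.0196 + 0.0081 + 0.0225 + 0.0289 + 0.2025 = 0.2816
B_I = 1 / 0.2816 = 3.5511
Ranking by B (broadest → narrowest): morphospecies I (3.55) > morphospecies IV (3.03) > morphospecies II (2.35)

morphospecies I > morphospecies IV > morphospecies II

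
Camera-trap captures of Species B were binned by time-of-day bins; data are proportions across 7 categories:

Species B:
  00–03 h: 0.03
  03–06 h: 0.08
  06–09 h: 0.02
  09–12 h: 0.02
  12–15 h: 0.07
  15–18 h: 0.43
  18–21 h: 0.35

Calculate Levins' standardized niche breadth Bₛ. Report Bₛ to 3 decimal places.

0.354

Σpᵢ² = 0.03² + 0.08² + 0.02² + 0.02² + 0.07² + 0.43² + 0.35² = 0.0009 + 0.0064 + 0.0004 + 0.0004 + 0.0049 + 0.1849 + 0.1225 = 0.3204
B = 1 / 0.3204 = 3.12110
Bₛ = (B − 1)/(n − 1) = (3.12110 − 1)/(7 − 1) = 2.12110/6 = 0.35352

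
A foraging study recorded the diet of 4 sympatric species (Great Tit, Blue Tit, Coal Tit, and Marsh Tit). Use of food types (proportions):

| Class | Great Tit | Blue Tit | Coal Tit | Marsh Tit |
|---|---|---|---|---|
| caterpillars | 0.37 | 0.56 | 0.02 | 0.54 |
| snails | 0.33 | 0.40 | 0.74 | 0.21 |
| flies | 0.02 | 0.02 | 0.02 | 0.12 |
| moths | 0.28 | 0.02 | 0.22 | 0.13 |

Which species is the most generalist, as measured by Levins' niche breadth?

Great Tit

Σp_Greaᵢ² = 0.37² + 0.33² + 0.02² + 0.28² = 0.1369 + 0.1089 + 0.0004 + 0.0784 = 0.3246
B_Grea = 1 / 0.3246 = 3.0807
Σp_Blueᵢ² = 0.56² + 0.40² + 0.02² + 0.02² = 0.3136 + 0.1600 + 0.0004 + 0.0004 = 0.4744
B_Blue = 1 / 0.4744 = 2.1079
Σp_Coalᵢ² = 0.02² + 0.74² + 0.02² + 0.22² = 0.0004 + 0.5476 + 0.0004 + 0.0484 = 0.5968
B_Coal = 1 / 0.5968 = 1.6756
Σp_Marsᵢ² = 0.54² + 0.21² + 0.12² + 0.13² = 0.2916 + 0.0441 + 0.0144 + 0.0169 = 0.3670
B_Mars = 1 / 0.3670 = 2.7248
Highest B → broadest niche (most generalist): Great Tit (B = 3.08).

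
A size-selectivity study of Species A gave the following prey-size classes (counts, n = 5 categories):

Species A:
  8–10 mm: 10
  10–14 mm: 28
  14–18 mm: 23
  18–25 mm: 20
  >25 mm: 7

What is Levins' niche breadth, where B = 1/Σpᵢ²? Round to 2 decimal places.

4.16

Proportions for Species A (n=88): 10/88=0.1136, 28/88=0.3182, 23/88=0.2614, 20/88=0.2273, 7/88=0.0795
Σpᵢ² = 0.1136² + 0.3182² + 0.2614² + 0.2273² + 0.0795² = 0.012905 + 0.101251 + 0.068330 + 0.051665 + 0.006320 = 0.240471
B = 1 / 0.240471 = 4.1585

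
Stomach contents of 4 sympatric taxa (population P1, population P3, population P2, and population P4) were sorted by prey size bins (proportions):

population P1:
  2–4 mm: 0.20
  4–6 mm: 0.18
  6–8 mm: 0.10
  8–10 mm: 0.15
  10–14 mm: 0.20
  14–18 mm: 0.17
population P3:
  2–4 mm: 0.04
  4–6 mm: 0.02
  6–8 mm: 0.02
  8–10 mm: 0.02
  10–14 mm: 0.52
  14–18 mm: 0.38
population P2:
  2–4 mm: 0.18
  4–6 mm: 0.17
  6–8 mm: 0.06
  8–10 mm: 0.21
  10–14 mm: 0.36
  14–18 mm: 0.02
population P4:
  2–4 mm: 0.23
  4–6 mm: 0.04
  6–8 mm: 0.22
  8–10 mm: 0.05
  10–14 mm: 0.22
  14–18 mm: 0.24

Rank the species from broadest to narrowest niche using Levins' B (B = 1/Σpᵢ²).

Σp_P1ᵢ² = 0.20² + 0.18² + 0.10² + 0.15² + 0.20² + 0.17² = 0.0400 + 0.0324 + 0.0100 + 0.0225 + 0.0400 + 0.0289 = 0.1738
B_P1 = 1 / 0.1738 = 5.7537
Σp_P3ᵢ² = 0.04² + 0.02² + 0.02² + 0.02² + 0.52² + 0.38² = 0.0016 + 0.0004 + 0.0004 + 0.0004 + 0.2704 + 0.1444 = 0.4176
B_P3 = 1 / 0.4176 = 2.3946
Σp_P2ᵢ² = 0.18² + 0.17² + 0.06² + 0.21² + 0.36² + 0.02² = 0.0324 + 0.0289 + 0.0036 + 0.0441 + 0.1296 + 0.0004 = 0.2390
B_P2 = 1 / 0.2390 = 4.1841
Σp_P4ᵢ² = 0.23² + 0.04² + 0.22² + 0.05² + 0.22² + 0.24² = 0.0529 + 0.0016 + 0.0484 + 0.0025 + 0.0484 + 0.0576 = 0.2114
B_P4 = 1 / 0.2114 = 4.7304
Ranking by B (broadest → narrowest): population P1 (5.75) > population P4 (4.73) > population P2 (4.18) > population P3 (2.39)

population P1 > population P4 > population P2 > population P3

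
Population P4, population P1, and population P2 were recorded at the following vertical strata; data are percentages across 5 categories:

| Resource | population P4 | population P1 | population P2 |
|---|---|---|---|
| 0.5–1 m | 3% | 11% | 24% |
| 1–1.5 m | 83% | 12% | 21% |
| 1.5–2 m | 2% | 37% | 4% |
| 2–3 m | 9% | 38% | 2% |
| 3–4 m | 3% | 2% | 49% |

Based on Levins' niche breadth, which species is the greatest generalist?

population P1

Convert percentages to proportions (divide by 100).
Σp_P4ᵢ² = 0.03² + 0.83² + 0.02² + 0.09² + 0.03² = 0.0009 + 0.6889 + 0.0004 + 0.0081 + 0.0009 = 0.6992
B_P4 = 1 / 0.6992 = 1.4302
Σp_P1ᵢ² = 0.11² + 0.12² + 0.37² + 0.38² + 0.02² = 0.0121 + 0.0144 + 0.1369 + 0.1444 + 0.0004 = 0.3082
B_P1 = 1 / 0.3082 = 3.2446
Σp_P2ᵢ² = 0.24² + 0.21² + 0.04² + 0.02² + 0.49² = 0.0576 + 0.0441 + 0.0016 + 0.0004 + 0.2401 = 0.3438
B_P2 = 1 / 0.3438 = 2.9087
Highest B → broadest niche (most generalist): population P1 (B = 3.24).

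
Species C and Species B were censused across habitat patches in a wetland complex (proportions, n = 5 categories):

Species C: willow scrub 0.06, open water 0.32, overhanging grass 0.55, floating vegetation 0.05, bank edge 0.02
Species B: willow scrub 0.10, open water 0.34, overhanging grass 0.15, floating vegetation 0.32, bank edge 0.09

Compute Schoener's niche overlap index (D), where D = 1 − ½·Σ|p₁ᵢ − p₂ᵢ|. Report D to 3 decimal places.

0.600

Σ|p₁ᵢ − p₂ᵢ| = 0.04 + 0.02 + 0.40 + 0.27 + 0.07 = 0.80
D = 1 − ½ × 0.80 = 1 − 0.400 = 0.60000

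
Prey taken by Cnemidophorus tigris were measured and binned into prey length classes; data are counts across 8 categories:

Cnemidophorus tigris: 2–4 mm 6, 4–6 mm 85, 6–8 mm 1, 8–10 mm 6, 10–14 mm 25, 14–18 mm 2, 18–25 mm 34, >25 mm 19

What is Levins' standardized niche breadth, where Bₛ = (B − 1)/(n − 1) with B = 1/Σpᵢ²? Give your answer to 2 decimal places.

Proportions for Cnemidophorus tigris (n=178): 6/178=0.0337, 85/178=0.4775, 1/178=0.0056, 6/178=0.0337, 25/178=0.1404, 2/178=0.0112, 34/178=0.1910, 19/178=0.1067
Σpᵢ² = 0.0337² + 0.4775² + 0.0056² + 0.0337² + 0.1404² + 0.0112² + 0.1910² + 0.1067² = 0.001136 + 0.228006 + 0.000031 + 0.001136 + 0.019712 + 0.000125 + 0.036481 + 0.011385 = 0.298012
B = 1 / 0.298012 = 3.3556
Bₛ = (B − 1)/(n − 1) = (3.3556 − 1)/(8 − 1) = 2.3556/7 = 0.3365

0.34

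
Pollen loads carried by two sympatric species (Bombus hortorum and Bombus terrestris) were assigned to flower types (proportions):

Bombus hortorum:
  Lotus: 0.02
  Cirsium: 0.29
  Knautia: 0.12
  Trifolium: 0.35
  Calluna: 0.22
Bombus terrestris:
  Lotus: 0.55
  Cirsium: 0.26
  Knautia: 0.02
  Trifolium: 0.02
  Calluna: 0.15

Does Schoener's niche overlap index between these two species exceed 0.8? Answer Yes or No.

No

Σ|p₁ᵢ − p₂ᵢ| = 0.53 + 0.03 + 0.10 + 0.33 + 0.07 = 1.06
D = 1 − ½ × 1.06 = 1 − 0.530 = 0.4700
D = 0.4700 < 0.8 → No.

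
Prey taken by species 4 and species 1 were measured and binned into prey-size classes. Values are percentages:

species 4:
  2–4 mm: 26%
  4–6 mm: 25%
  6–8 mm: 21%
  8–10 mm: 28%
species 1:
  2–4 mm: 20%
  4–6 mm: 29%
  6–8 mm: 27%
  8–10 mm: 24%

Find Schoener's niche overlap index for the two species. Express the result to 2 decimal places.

Convert percentages to proportions (divide by 100).
Σ|p₁ᵢ − p₂ᵢ| = 0.06 + 0.04 + 0.06 + 0.04 = 0.20
D = 1 − ½ × 0.20 = 1 − 0.100 = 0.9000

0.90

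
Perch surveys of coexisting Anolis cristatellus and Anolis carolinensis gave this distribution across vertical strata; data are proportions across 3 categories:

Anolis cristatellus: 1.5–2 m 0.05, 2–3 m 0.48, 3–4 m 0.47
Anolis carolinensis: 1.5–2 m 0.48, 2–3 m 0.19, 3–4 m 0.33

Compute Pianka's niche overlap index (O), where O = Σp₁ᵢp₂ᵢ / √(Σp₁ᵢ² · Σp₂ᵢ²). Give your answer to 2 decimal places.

Σ p₁ᵢp₂ᵢ = 0.0240 + 0.0912 + 0.1551 = 0.2703
Σp_1ᵢ² = 0.05² + 0.48² + 0.47² = 0.0025 + 0.2304 + 0.2209 = 0.4538
Σp_2ᵢ² = 0.48² + 0.19² + 0.33² = 0.2304 + 0.0361 + 0.1089 = 0.3754
O = 0.2703 / √(0.4538 × 0.3754) = 0.2703 / 0.41274 = 0.6549

0.65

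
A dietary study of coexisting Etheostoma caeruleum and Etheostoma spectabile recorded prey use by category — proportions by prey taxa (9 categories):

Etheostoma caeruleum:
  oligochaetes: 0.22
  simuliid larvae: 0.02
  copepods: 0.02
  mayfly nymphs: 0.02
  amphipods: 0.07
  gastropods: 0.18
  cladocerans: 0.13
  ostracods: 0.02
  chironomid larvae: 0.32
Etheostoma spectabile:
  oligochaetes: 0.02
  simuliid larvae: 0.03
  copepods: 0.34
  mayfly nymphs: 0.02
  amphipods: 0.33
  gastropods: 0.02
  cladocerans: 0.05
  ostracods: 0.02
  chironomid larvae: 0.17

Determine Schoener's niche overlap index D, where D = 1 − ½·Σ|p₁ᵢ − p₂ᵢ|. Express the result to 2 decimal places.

Σ|p₁ᵢ − p₂ᵢ| = 0.20 + 0.01 + 0.32 + 0.00 + 0.26 + 0.16 + 0.08 + 0.00 + 0.15 = 1.18
D = 1 − ½ × 1.18 = 1 − 0.590 = 0.4100

0.41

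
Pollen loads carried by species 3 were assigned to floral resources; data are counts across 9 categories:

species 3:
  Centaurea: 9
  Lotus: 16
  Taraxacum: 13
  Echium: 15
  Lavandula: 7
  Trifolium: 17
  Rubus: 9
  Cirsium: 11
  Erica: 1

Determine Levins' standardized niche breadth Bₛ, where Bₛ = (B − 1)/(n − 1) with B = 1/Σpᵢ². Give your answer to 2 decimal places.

Proportions for species 3 (n=98): 9/98=0.0918, 16/98=0.1633, 13/98=0.1327, 15/98=0.1531, 7/98=0.0714, 17/98=0.1735, 9/98=0.0918, 11/98=0.1122, 1/98=0.0102
Σpᵢ² = 0.0918² + 0.1633² + 0.1327² + 0.1531² + 0.0714² + 0.1735² + 0.0918² + 0.1122² + 0.0102² = 0.008427 + 0.026667 + 0.017609 + 0.023440 + 0.005098 + 0.030102 + 0.008427 + 0.012589 + 0.000104 = 0.132463
B = 1 / 0.132463 = 7.5493
Bₛ = (B − 1)/(n − 1) = (7.5493 − 1)/(9 − 1) = 6.5493/8 = 0.8187

0.82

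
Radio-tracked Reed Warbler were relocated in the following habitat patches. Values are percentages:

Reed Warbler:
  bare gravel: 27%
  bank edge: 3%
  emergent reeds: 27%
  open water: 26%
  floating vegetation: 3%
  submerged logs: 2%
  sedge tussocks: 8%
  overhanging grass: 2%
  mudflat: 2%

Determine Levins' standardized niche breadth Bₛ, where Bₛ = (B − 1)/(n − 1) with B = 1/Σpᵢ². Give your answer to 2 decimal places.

0.44

Convert percentages to proportions (divide by 100).
Σpᵢ² = 0.27² + 0.03² + 0.27² + 0.26² + 0.03² + 0.02² + 0.08² + 0.02² + 0.02² = 0.0729 + 0.0009 + 0.0729 + 0.0676 + 0.0009 + 0.0004 + 0.0064 + 0.0004 + 0.0004 = 0.2228
B = 1 / 0.2228 = 4.4883
Bₛ = (B − 1)/(n − 1) = (4.4883 − 1)/(9 − 1) = 3.4883/8 = 0.4360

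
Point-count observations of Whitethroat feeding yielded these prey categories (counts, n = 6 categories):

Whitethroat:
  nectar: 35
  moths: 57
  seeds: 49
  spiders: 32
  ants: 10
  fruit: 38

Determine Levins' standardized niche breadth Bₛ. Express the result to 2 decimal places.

Proportions for Whitethroat (n=221): 35/221=0.1584, 57/221=0.2579, 49/221=0.2217, 32/221=0.1448, 10/221=0.0452, 38/221=0.1719
Σpᵢ² = 0.1584² + 0.2579² + 0.2217² + 0.1448² + 0.0452² + 0.1719² = 0.025091 + 0.066512 + 0.049151 + 0.020967 + 0.002043 + 0.029550 = 0.193314
B = 1 / 0.193314 = 5.1729
Bₛ = (B − 1)/(n − 1) = (5.1729 − 1)/(6 − 1) = 4.1729/5 = 0.8346

0.83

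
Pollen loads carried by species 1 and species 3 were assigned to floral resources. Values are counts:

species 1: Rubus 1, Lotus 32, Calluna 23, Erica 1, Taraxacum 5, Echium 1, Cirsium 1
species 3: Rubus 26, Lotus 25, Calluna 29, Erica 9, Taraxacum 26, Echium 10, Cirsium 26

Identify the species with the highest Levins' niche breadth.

Proportions for species 1 (n=64): 1/64=0.0156, 32/64=0.5000, 23/64=0.3594, 1/64=0.0156, 5/64=0.0781, 1/64=0.0156, 1/64=0.0156
Proportions for species 3 (n=151): 26/151=0.1722, 25/151=0.1656, 29/151=0.1921, 9/151=0.0596, 26/151=0.1722, 10/151=0.0662, 26/151=0.1722
Σp_1ᵢ² = 0.0156² + 0.5000² + 0.3594² + 0.0156² + 0.0781² + 0.0156² + 0.0156² = 0.000243 + 0.250000 + 0.129168 + 0.000243 + 0.006100 + 0.000243 + 0.000243 = 0.386240
B_1 = 1 / 0.386240 = 2.5891
Σp_3ᵢ² = 0.1722² + 0.1656² + 0.1921² + 0.0596² + 0.1722² + 0.0662² + 0.1722² = 0.029653 + 0.027423 + 0.036902 + 0.003552 + 0.029653 + 0.004382 + 0.029653 = 0.161218
B_3 = 1 / 0.161218 = 6.2028
Highest B → broadest niche (most generalist): species 3 (B = 6.20).

species 3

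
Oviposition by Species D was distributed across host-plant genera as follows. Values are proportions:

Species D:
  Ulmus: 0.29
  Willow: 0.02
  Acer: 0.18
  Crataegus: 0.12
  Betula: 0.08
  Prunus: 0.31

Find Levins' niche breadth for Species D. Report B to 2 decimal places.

4.28

Σpᵢ² = 0.29² + 0.02² + 0.18² + 0.12² + 0.08² + 0.31² = 0.0841 + 0.0004 + 0.0324 + 0.0144 + 0.0064 + 0.0961 = 0.2338
B = 1 / 0.2338 = 4.2772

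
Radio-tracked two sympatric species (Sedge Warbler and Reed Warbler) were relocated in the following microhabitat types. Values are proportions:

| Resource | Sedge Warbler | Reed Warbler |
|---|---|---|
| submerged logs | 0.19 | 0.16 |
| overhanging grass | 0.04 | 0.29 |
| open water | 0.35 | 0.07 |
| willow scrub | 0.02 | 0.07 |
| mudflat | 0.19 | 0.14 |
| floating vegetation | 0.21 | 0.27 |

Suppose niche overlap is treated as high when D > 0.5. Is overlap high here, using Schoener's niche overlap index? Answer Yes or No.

Σ|p₁ᵢ − p₂ᵢ| = 0.03 + 0.25 + 0.28 + 0.05 + 0.05 + 0.06 = 0.72
D = 1 − ½ × 0.72 = 1 − 0.360 = 0.6400
D = 0.6400 > 0.5 → Yes.

Yes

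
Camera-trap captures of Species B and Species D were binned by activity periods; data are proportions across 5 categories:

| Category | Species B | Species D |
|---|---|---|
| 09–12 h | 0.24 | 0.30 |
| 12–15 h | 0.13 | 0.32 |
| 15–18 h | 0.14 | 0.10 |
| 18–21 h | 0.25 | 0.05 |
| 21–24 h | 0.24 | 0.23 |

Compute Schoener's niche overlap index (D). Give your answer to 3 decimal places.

0.750

Σ|p₁ᵢ − p₂ᵢ| = 0.06 + 0.19 + 0.04 + 0.20 + 0.01 = 0.50
D = 1 − ½ × 0.50 = 1 − 0.250 = 0.75000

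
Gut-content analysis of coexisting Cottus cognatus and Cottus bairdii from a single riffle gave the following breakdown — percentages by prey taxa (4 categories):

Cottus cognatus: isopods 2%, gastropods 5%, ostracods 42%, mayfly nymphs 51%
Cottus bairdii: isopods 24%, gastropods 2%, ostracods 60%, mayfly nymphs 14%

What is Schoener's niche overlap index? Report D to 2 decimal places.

0.60

Convert percentages to proportions (divide by 100).
Σ|p₁ᵢ − p₂ᵢ| = 0.22 + 0.03 + 0.18 + 0.37 = 0.80
D = 1 − ½ × 0.80 = 1 − 0.400 = 0.6000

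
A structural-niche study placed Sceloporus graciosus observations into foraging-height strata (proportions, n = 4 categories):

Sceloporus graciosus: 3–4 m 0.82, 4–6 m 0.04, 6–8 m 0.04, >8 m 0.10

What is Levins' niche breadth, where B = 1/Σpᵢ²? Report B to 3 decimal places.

Σpᵢ² = 0.82² + 0.04² + 0.04² + 0.10² = 0.6724 + 0.0016 + 0.0016 + 0.0100 = 0.6856
B = 1 / 0.6856 = 1.45858

1.459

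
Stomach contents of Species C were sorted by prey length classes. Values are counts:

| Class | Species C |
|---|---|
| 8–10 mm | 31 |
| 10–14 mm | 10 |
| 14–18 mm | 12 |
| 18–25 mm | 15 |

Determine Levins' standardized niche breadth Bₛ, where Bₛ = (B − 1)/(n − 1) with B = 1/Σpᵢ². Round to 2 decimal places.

Proportions for Species C (n=68): 31/68=0.4559, 10/68=0.1471, 12/68=0.1765, 15/68=0.2206
Σpᵢ² = 0.4559² + 0.1471² + 0.1765² + 0.2206² = 0.207845 + 0.021638 + 0.031152 + 0.048664 = 0.309299
B = 1 / 0.309299 = 3.2331
Bₛ = (B − 1)/(n − 1) = (3.2331 − 1)/(4 − 1) = 2.2331/3 = 0.7444

0.74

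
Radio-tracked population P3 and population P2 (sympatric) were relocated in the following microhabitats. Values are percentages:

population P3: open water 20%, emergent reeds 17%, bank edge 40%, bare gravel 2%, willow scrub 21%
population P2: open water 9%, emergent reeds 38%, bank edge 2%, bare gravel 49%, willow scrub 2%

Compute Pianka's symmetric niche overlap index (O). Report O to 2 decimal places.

0.32

Convert percentages to proportions (divide by 100).
Σ p₁ᵢp₂ᵢ = 0.0180 + 0.0646 + 0.0080 + 0.0098 + 0.0042 = 0.1046
Σp_1ᵢ² = 0.20² + 0.17² + 0.40² + 0.02² + 0.21² = 0.0400 + 0.0289 + 0.1600 + 0.0004 + 0.0441 = 0.2734
Σp_2ᵢ² = 0.09² + 0.38² + 0.02² + 0.49² + 0.02² = 0.0081 + 0.1444 + 0.0004 + 0.2401 + 0.0004 = 0.3934
O = 0.1046 / √(0.2734 × 0.3934) = 0.1046 / 0.32796 = 0.3189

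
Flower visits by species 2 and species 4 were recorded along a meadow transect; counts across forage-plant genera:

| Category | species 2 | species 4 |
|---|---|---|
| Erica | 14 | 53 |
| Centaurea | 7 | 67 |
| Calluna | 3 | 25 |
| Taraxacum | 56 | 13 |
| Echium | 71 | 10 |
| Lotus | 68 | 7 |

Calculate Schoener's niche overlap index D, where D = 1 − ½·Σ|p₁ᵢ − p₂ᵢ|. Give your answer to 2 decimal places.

Proportions for species 2 (n=219): 14/219=0.0639, 7/219=0.0320, 3/219=0.0137, 56/219=0.2557, 71/219=0.3242, 68/219=0.3105
Proportions for species 4 (n=175): 53/175=0.3029, 67/175=0.3829, 25/175=0.1429, 13/175=0.0743, 10/175=0.0571, 7/175=0.0400
Σ|p₁ᵢ − p₂ᵢ| = 0.2390 + 0.3509 + 0.1292 + 0.1814 + 0.2671 + 0.2705 = 1.4381
D = 1 − ½ × 1.4381 = 1 − 0.71905 = 0.28095

0.28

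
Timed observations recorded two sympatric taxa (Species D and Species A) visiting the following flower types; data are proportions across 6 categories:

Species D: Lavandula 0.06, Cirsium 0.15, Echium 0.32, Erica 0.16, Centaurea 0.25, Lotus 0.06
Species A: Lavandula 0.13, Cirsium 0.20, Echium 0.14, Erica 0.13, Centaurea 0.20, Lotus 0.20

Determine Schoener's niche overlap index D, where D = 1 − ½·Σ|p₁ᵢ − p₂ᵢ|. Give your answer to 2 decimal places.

0.74

Σ|p₁ᵢ − p₂ᵢ| = 0.07 + 0.05 + 0.18 + 0.03 + 0.05 + 0.14 = 0.52
D = 1 − ½ × 0.52 = 1 − 0.260 = 0.7400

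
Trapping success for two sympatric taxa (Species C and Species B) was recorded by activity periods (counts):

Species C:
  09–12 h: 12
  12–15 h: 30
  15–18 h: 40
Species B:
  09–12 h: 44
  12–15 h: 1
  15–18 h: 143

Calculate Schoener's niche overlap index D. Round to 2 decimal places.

0.64

Proportions for Species C (n=82): 12/82=0.1463, 30/82=0.3659, 40/82=0.4878
Proportions for Species B (n=188): 44/188=0.2340, 1/188=0.0053, 143/188=0.7606
Σ|p₁ᵢ − p₂ᵢ| = 0.0877 + 0.3606 + 0.2728 = 0.7211
D = 1 − ½ × 0.7211 = 1 − 0.36055 = 0.63945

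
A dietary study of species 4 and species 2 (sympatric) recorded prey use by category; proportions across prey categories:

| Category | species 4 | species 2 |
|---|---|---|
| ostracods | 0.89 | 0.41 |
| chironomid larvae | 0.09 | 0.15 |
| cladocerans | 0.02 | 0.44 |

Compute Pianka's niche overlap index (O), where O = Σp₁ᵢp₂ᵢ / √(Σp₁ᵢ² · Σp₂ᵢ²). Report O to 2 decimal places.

Σ p₁ᵢp₂ᵢ = 0.3649 + 0.0135 + 0.0088 = 0.3872
Σp_1ᵢ² = 0.89² + 0.09² + 0.02² = 0.7921 + 0.0081 + 0.0004 = 0.8006
Σp_2ᵢ² = 0.41² + 0.15² + 0.44² = 0.1681 + 0.0225 + 0.1936 = 0.3842
O = 0.3872 / √(0.8006 × 0.3842) = 0.3872 / 0.55461 = 0.6981

0.70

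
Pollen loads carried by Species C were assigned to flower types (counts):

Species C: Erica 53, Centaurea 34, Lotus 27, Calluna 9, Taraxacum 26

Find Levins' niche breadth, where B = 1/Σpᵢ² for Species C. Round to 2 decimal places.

4.07

Proportions for Species C (n=149): 53/149=0.3557, 34/149=0.2282, 27/149=0.1812, 9/149=0.0604, 26/149=0.1745
Σpᵢ² = 0.3557² + 0.2282² + 0.1812² + 0.0604² + 0.1745² = 0.126522 + 0.052075 + 0.032833 + 0.003648 + 0.030450 = 0.245528
B = 1 / 0.245528 = 4.0729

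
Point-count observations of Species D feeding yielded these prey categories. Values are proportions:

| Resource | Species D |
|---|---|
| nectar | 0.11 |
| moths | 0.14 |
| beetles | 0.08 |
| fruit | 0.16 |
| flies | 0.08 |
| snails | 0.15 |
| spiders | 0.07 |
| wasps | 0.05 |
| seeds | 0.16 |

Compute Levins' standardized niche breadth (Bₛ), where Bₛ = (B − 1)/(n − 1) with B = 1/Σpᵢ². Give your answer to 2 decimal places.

0.87

Σpᵢ² = 0.11² + 0.14² + 0.08² + 0.16² + 0.08² + 0.15² + 0.07² + 0.05² + 0.16² = 0.0121 + 0.0196 + 0.0064 + 0.0256 + 0.0064 + 0.0225 + 0.0049 + 0.0025 + 0.0256 = 0.1256
B = 1 / 0.1256 = 7.9618
Bₛ = (B − 1)/(n − 1) = (7.9618 − 1)/(9 − 1) = 6.9618/8 = 0.8702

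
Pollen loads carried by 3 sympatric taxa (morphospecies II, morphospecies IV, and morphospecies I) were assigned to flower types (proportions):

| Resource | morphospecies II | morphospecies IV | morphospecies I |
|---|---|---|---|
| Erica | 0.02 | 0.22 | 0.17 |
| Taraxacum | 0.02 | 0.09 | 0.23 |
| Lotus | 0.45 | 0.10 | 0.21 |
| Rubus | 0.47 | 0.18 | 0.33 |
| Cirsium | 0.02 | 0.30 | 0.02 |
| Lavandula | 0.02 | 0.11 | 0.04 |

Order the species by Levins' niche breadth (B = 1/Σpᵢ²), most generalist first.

Σp_IIᵢ² = 0.02² + 0.02² + 0.45² + 0.47² + 0.02² + 0.02² = 0.0004 + 0.0004 + 0.2025 + 0.2209 + 0.0004 + 0.0004 = 0.4250
B_II = 1 / 0.4250 = 2.3529
Σp_IVᵢ² = 0.22² + 0.09² + 0.10² + 0.18² + 0.30² + 0.11² = 0.0484 + 0.0081 + 0.0100 + 0.0324 + 0.0900 + 0.0121 = 0.2010
B_IV = 1 / 0.2010 = 4.9751
Σp_Iᵢ² = 0.17² + 0.23² + 0.21² + 0.33² + 0.02² + 0.04² = 0.0289 + 0.0529 + 0.0441 + 0.1089 + 0.0004 + 0.0016 = 0.2368
B_I = 1 / 0.2368 = 4.2230
Ranking by B (broadest → narrowest): morphospecies IV (4.98) > morphospecies I (4.22) > morphospecies II (2.35)

morphospecies IV > morphospecies I > morphospecies II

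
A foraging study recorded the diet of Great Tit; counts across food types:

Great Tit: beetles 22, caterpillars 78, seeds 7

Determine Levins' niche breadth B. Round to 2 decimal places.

1.73

Proportions for Great Tit (n=107): 22/107=0.2056, 78/107=0.7290, 7/107=0.0654
Σpᵢ² = 0.2056² + 0.7290² + 0.0654² = 0.042271 + 0.531441 + 0.004277 = 0.577989
B = 1 / 0.577989 = 1.7301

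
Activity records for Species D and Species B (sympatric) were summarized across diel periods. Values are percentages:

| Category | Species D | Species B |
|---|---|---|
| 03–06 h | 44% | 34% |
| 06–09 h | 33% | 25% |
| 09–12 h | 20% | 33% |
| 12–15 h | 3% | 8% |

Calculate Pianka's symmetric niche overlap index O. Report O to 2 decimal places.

Convert percentages to proportions (divide by 100).
Σ p₁ᵢp₂ᵢ = 0.1496 + 0.0825 + 0.0660 + 0.0024 = 0.3005
Σp_1ᵢ² = 0.44² + 0.33² + 0.20² + 0.03² = 0.1936 + 0.1089 + 0.0400 + 0.0009 = 0.3434
Σp_2ᵢ² = 0.34² + 0.25² + 0.33² + 0.08² = 0.1156 + 0.0625 + 0.1089 + 0.0064 = 0.2934
O = 0.3005 / √(0.3434 × 0.2934) = 0.3005 / 0.31742 = 0.9467

0.95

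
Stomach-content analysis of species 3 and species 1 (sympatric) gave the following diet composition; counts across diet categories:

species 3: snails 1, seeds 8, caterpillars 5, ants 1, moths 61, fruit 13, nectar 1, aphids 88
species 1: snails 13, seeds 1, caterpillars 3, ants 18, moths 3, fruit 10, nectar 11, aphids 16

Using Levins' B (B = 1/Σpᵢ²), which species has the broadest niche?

Proportions for species 3 (n=178): 1/178=0.0056, 8/178=0.0449, 5/178=0.0281, 1/178=0.0056, 61/178=0.3427, 13/178=0.0730, 1/178=0.0056, 88/178=0.4944
Proportions for species 1 (n=75): 13/75=0.1733, 1/75=0.0133, 3/75=0.0400, 18/75=0.2400, 3/75=0.0400, 10/75=0.1333, 11/75=0.1467, 16/75=0.2133
Σp_3ᵢ² = 0.0056² + 0.0449² + 0.0281² + 0.0056² + 0.3427² + 0.0730² + 0.0056² + 0.4944² = 0.000031 + 0.002016 + 0.000790 + 0.000031 + 0.117443 + 0.005329 + 0.000031 + 0.244431 = 0.370102
B_3 = 1 / 0.370102 = 2.7020
Σp_1ᵢ² = 0.1733² + 0.0133² + 0.0400² + 0.2400² + 0.0400² + 0.1333² + 0.1467² + 0.2133² = 0.030033 + 0.000177 + 0.001600 + 0.057600 + 0.001600 + 0.017769 + 0.021521 + 0.045497 = 0.175797
B_1 = 1 / 0.175797 = 5.6884
Highest B → broadest niche (most generalist): species 1 (B = 5.69).

species 1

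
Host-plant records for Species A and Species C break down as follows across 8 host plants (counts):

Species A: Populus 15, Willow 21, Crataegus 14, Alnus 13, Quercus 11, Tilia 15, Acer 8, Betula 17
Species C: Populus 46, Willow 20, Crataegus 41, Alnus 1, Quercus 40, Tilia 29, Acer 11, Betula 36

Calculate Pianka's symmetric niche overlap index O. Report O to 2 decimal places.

0.88

Proportions for Species A (n=114): 15/114=0.1316, 21/114=0.1842, 14/114=0.1228, 13/114=0.1140, 11/114=0.0965, 15/114=0.1316, 8/114=0.0702, 17/114=0.1491
Proportions for Species C (n=224): 46/224=0.2054, 20/224=0.0893, 41/224=0.1830, 1/224=0.0045, 40/224=0.1786, 29/224=0.1295, 11/224=0.0491, 36/224=0.1607
Σ p₁ᵢp₂ᵢ = 0.027031 + 0.016449 + 0.022472 + 0.000513 + 0.017235 + 0.017042 + 0.003447 + 0.023960 = 0.128149
Σp_1ᵢ² = 0.1316² + 0.1842² + 0.1228² + 0.1140² + 0.0965² + 0.1316² + 0.0702² + 0.1491² = 0.017319 + 0.033930 + 0.015080 + 0.012996 + 0.009312 + 0.017319 + 0.004928 + 0.022231 = 0.133115
Σp_2ᵢ² = 0.2054² + 0.0893² + 0.1830² + 0.0045² + 0.1786² + 0.1295² + 0.0491² + 0.1607² = 0.042189 + 0.007974 + 0.033489 + 0.000020 + 0.031898 + 0.016770 + 0.002411 + 0.025824 = 0.160575
O = 0.128149 / √(0.133115 × 0.160575) = 0.128149 / 0.1462017 = 0.8765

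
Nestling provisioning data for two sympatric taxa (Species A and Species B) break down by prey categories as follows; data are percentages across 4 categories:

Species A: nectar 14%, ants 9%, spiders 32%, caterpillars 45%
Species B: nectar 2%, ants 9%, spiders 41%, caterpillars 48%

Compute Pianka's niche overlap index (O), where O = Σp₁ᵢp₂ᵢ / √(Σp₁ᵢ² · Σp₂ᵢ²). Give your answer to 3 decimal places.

0.973

Convert percentages to proportions (divide by 100).
Σ p₁ᵢp₂ᵢ = 0.0028 + 0.0081 + 0.1312 + 0.2160 = 0.3581
Σp_1ᵢ² = 0.14² + 0.09² + 0.32² + 0.45² = 0.0196 + 0.0081 + 0.1024 + 0.2025 = 0.3326
Σp_2ᵢ² = 0.02² + 0.09² + 0.41² + 0.48² = 0.0004 + 0.0081 + 0.1681 + 0.2304 = 0.4070
O = 0.3581 / √(0.3326 × 0.4070) = 0.3581 / 0.367924 = 0.97330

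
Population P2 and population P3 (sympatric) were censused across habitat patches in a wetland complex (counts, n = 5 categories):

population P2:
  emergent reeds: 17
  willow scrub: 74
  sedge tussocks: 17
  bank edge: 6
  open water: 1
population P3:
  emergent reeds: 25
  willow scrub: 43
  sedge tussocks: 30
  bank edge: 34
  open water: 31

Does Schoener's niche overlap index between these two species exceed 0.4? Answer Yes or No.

Yes

Proportions for population P2 (n=115): 17/115=0.1478, 74/115=0.6435, 17/115=0.1478, 6/115=0.0522, 1/115=0.0087
Proportions for population P3 (n=163): 25/163=0.1534, 43/163=0.2638, 30/163=0.1840, 34/163=0.2086, 31/163=0.1902
Σ|p₁ᵢ − p₂ᵢ| = 0.0056 + 0.3797 + 0.0362 + 0.1564 + 0.1815 = 0.7594
D = 1 − ½ × 0.7594 = 1 − 0.37970 = 0.62030
D = 0.62030 > 0.4 → Yes.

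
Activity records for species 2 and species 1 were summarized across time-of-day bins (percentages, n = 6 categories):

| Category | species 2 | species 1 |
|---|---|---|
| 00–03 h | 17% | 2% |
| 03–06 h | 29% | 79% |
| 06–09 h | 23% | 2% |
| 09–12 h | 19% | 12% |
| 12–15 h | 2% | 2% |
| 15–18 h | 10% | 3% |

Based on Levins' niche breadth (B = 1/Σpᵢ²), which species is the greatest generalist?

Convert percentages to proportions (divide by 100).
Σp_2ᵢ² = 0.17² + 0.29² + 0.23² + 0.19² + 0.02² + 0.10² = 0.0289 + 0.0841 + 0.0529 + 0.0361 + 0.0004 + 0.0100 = 0.2124
B_2 = 1 / 0.2124 = 4.7081
Σp_1ᵢ² = 0.02² + 0.79² + 0.02² + 0.12² + 0.02² + 0.03² = 0.0004 + 0.6241 + 0.0004 + 0.0144 + 0.0004 + 0.0009 = 0.6406
B_1 = 1 / 0.6406 = 1.5610
Highest B → broadest niche (most generalist): species 2 (B = 4.71).

species 2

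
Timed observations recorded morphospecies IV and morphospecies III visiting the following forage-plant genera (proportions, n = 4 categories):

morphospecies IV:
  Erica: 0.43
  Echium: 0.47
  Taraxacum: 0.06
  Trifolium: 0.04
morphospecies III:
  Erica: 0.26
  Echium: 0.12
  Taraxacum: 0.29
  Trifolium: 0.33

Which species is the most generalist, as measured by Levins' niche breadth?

Σp_IVᵢ² = 0.43² + 0.47² + 0.06² + 0.04² = 0.1849 + 0.2209 + 0.0036 + 0.0016 = 0.4110
B_IV = 1 / 0.4110 = 2.4331
Σp_IIIᵢ² = 0.26² + 0.12² + 0.29² + 0.33² = 0.0676 + 0.0144 + 0.0841 + 0.1089 = 0.2750
B_III = 1 / 0.2750 = 3.6364
Highest B → broadest niche (most generalist): morphospecies III (B = 3.64).

morphospecies III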